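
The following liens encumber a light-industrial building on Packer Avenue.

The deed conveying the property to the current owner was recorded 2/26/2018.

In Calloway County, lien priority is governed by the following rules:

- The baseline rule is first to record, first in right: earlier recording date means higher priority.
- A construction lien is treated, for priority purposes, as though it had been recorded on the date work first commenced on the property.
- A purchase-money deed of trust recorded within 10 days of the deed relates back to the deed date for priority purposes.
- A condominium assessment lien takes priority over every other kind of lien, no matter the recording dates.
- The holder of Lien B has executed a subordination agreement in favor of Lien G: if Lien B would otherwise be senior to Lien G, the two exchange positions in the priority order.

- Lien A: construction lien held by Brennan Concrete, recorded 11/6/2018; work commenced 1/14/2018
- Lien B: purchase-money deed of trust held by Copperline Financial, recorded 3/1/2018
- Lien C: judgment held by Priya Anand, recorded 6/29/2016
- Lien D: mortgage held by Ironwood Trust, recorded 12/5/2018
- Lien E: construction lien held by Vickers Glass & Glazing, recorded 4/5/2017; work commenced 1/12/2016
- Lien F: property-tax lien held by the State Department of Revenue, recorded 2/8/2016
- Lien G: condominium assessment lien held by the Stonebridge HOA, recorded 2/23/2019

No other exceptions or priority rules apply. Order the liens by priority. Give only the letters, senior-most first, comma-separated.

G, E, F, C, A, B, D

Effective dates: A relates back to 1/14/2018 (work commenced); B was recorded within the 10-day window, so its effective date is the deed date 2/26/2018; E relates back to 1/12/2016 (work commenced).
G, as a condominium assessment lien, has superpriority and ranks first.
Remaining liens by effective date: E (1/12/2016), F (2/8/2016), C (6/29/2016), A (1/14/2018), B (2/26/2018), D (12/5/2018).
B is already junior to G, so the subordination agreement changes nothing.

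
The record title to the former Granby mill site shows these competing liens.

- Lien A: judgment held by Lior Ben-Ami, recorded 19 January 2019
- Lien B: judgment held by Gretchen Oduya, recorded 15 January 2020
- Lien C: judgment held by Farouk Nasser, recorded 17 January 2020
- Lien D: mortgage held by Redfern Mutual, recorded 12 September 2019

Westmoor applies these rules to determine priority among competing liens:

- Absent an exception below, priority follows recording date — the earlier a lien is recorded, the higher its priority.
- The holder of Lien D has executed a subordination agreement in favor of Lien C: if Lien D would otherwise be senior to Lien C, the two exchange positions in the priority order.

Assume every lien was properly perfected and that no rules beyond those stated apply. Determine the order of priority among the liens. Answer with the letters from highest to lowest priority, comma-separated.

A, C, B, D

By effective date, earliest first: A (19 January 2019), D (12 September 2019), B (15 January 2020), C (17 January 2020).
D would otherwise be senior to C, so under the subordination agreement D and C exchange positions.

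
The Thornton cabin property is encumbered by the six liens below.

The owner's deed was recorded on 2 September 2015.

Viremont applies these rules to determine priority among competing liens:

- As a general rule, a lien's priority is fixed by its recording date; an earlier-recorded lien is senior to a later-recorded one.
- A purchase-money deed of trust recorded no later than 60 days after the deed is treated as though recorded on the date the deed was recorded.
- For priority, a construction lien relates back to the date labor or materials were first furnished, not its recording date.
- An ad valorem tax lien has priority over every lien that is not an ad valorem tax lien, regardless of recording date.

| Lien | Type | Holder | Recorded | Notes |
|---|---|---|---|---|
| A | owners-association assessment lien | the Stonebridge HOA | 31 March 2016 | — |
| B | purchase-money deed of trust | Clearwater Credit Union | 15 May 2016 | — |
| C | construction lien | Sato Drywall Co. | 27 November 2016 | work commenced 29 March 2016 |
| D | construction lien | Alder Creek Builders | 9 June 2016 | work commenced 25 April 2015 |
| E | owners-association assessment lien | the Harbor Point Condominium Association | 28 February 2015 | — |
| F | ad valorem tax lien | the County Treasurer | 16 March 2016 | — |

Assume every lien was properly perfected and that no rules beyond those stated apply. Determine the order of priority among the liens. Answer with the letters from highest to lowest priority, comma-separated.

First, effective dates: B missed the 60-day window (256 days after the deed), so its recording date stands; C relates back to 29 March 2016 (work commenced); D is treated as recorded 25 April 2015, the work-commencement date.
F, as an ad valorem tax lien, has superpriority and ranks first.
Remaining liens by effective date: E (28 February 2015), D (25 April 2015), C (29 March 2016), A (31 March 2016), B (15 May 2016).

F, E, D, C, A, B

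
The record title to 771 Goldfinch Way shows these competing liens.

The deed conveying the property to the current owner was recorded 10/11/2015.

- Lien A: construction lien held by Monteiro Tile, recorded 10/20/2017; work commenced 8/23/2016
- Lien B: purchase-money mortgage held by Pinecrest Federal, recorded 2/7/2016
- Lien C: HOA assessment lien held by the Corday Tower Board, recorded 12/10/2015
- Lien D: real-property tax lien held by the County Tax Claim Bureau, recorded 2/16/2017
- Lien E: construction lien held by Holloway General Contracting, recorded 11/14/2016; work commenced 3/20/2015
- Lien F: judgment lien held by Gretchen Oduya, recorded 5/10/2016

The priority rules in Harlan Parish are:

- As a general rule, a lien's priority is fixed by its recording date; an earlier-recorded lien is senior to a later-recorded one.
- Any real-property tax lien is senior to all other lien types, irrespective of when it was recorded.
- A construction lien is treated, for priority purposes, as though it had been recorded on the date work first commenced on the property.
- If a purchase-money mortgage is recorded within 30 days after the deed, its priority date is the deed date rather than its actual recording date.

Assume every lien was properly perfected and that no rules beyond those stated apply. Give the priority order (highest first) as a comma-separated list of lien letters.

Adjusting effective dates: A relates back to 8/23/2016 (work commenced); B was recorded 119 days after the deed, outside the 30-day window, so it keeps its recording date; E's effective date is 3/20/2015, when work began.
As a real-property tax lien, D is senior to every other lien.
Remaining liens by effective date: E (3/20/2015), C (12/10/2015), B (2/7/2016), F (5/10/2016), A (8/23/2016).

D, E, C, B, F, A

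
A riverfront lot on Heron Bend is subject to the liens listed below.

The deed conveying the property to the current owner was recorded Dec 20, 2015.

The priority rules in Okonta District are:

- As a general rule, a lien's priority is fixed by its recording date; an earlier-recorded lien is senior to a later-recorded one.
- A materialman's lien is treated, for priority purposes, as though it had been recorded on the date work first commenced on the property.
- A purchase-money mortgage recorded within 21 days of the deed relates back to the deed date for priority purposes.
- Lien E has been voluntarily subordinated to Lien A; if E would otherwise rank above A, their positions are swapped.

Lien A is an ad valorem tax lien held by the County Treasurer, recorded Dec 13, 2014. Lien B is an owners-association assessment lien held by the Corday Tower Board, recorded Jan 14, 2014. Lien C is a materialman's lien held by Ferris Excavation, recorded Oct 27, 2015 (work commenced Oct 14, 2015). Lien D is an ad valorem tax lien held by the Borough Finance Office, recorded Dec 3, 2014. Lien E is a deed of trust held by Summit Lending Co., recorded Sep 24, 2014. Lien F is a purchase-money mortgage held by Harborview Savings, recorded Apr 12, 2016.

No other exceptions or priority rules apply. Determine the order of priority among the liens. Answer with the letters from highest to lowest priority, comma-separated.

Effective dates: C's effective date is Oct 14, 2015, when work began; F was recorded 114 days after the deed, outside the 21-day window, so it keeps its recording date.
By effective date, earliest first: B (Jan 14, 2014), E (Sep 24, 2014), D (Dec 3, 2014), A (Dec 13, 2014), C (Oct 14, 2015), F (Apr 12, 2016).
E would otherwise be senior to A, so under the subordination agreement E and A exchange positions.

B, A, D, E, C, F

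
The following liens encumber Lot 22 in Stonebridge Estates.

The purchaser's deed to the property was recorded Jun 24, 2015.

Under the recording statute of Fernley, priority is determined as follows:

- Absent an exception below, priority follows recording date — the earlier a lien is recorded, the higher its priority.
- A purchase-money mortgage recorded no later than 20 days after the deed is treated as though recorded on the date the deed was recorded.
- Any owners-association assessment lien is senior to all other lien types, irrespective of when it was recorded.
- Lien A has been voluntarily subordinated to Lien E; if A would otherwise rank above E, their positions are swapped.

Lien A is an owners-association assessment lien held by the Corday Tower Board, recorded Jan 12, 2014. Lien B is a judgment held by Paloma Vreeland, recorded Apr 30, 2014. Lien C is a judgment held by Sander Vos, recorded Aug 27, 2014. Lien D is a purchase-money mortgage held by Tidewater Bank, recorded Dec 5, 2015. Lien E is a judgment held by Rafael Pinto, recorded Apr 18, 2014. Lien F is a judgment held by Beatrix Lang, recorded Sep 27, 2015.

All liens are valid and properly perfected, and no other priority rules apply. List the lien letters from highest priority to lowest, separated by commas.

E, A, B, C, F, D

Adjusting effective dates: D was recorded 164 days after the deed, outside the 20-day window, so it keeps its recording date.
A is an owners-association assessment lien, so it outranks all other liens regardless of date.
Among the remaining liens, by effective date: E (Apr 18, 2014), B (Apr 30, 2014), C (Aug 27, 2014), F (Sep 27, 2015), D (Dec 5, 2015).
Because A would otherwise rank above E, the subordination swaps them.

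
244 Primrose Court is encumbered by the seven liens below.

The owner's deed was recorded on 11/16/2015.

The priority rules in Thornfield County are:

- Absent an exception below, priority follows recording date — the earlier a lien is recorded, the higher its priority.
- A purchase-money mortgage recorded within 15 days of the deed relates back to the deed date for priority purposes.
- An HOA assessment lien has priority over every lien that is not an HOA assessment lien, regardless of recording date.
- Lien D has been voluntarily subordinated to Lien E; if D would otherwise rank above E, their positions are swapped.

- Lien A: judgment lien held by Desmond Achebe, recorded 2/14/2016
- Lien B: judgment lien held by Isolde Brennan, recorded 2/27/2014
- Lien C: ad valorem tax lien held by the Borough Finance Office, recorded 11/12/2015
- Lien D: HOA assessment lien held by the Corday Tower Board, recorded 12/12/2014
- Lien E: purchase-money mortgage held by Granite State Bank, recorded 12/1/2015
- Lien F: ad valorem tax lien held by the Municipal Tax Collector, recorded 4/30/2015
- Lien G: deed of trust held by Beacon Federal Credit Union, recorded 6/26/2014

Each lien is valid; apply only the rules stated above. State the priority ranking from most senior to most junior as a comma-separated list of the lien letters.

E, B, G, F, C, D, A

Effective dates after the stated exceptions: E relates back to the deed date 11/16/2015.
D is an HOA assessment lien and takes priority over every other lien.
Remaining liens by effective date: B (2/27/2014), G (6/26/2014), F (4/30/2015), C (11/12/2015), E (11/16/2015), A (2/14/2016).
D would otherwise be senior to E, so under the subordination agreement D and E exchange positions.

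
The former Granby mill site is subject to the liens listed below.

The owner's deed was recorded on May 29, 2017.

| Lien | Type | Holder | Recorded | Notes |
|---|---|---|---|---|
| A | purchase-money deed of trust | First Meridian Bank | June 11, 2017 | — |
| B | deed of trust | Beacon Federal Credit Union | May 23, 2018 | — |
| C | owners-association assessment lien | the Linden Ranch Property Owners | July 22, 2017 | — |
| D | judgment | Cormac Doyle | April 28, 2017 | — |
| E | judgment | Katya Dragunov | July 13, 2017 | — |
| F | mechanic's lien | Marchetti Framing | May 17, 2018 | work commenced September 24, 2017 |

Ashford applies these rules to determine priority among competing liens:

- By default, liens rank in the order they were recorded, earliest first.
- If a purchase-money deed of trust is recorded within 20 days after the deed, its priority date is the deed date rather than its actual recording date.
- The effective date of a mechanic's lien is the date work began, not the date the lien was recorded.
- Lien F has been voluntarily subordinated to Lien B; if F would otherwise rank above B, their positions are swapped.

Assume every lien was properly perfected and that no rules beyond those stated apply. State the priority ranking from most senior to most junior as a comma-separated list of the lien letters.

First, effective dates: A was recorded within the 20-day window, so its effective date is the deed date May 29, 2017; F's effective date is September 24, 2017, when work began.
By effective date, earliest first: D (April 28, 2017), A (May 29, 2017), E (July 13, 2017), C (July 22, 2017), F (September 24, 2017), B (May 23, 2018).
F would otherwise be senior to B, so under the subordination agreement F and B exchange positions.

D, A, E, C, B, F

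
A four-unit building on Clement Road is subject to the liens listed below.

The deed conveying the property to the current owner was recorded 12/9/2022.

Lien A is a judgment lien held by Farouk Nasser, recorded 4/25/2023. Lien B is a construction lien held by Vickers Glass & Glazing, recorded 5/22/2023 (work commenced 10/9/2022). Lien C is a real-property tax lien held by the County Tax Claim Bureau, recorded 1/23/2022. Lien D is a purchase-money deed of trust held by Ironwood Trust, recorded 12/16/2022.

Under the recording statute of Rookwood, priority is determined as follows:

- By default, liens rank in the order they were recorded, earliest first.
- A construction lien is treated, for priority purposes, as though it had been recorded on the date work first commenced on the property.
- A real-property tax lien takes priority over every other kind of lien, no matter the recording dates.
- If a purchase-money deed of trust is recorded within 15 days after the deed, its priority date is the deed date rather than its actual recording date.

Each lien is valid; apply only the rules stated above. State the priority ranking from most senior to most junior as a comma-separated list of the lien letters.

Effective dates after the stated exceptions: B's effective date is 10/9/2022, when work began; D relates back to the deed date 12/9/2022.
As a real-property tax lien, C is senior to every other lien.
The other liens, earliest effective date first: B (10/9/2022), D (12/9/2022), A (4/25/2023).

C, B, D, A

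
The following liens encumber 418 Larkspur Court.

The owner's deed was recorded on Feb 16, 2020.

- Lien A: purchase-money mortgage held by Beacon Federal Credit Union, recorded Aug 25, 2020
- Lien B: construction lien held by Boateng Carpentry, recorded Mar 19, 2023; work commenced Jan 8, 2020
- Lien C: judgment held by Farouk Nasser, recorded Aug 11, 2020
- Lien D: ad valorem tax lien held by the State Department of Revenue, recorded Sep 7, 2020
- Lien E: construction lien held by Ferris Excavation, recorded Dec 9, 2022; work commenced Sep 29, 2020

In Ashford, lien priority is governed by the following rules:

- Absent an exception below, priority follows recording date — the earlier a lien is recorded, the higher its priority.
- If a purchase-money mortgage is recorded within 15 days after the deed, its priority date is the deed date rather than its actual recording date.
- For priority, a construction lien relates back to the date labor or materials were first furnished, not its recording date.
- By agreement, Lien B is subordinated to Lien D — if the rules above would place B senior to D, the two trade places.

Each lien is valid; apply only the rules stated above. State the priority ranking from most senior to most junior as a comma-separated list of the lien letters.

D, C, A, B, E

Effective dates: A was recorded 191 days after the deed, outside the 15-day window, so it keeps its recording date; B's effective date is Jan 8, 2020, when work began; E is treated as recorded Sep 29, 2020, the work-commencement date.
By effective date, earliest first: B (Jan 8, 2020), C (Aug 11, 2020), A (Aug 25, 2020), D (Sep 7, 2020), E (Sep 29, 2020).
Because B would otherwise rank above D, the subordination swaps them.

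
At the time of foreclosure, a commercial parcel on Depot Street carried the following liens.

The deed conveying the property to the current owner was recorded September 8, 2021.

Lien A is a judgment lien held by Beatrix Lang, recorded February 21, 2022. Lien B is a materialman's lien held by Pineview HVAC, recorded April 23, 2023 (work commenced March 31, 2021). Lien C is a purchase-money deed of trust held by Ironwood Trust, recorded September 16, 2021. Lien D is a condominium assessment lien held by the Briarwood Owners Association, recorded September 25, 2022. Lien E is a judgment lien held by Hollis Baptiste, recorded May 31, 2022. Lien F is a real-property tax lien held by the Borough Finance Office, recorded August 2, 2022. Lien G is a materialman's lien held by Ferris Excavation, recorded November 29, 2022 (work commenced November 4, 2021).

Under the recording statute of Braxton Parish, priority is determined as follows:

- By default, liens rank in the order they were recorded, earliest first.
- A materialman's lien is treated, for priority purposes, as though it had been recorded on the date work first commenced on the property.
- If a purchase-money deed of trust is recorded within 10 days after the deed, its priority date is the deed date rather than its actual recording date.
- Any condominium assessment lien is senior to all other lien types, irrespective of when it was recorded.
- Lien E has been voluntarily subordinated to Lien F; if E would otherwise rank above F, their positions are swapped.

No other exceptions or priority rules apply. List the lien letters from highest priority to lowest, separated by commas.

Effective dates: B's effective date is March 31, 2021, when work began; C was recorded within the 10-day window, so its effective date is the deed date September 8, 2021; G is treated as recorded November 4, 2021, the work-commencement date.
D is a condominium assessment lien, so it outranks all other liens regardless of date.
Ordering the rest by effective date: B (March 31, 2021), C (September 8, 2021), G (November 4, 2021), A (February 21, 2022), E (May 31, 2022), F (August 2, 2022).
E would otherwise be senior to F, so under the subordination agreement E and F exchange positions.

D, B, C, G, A, F, E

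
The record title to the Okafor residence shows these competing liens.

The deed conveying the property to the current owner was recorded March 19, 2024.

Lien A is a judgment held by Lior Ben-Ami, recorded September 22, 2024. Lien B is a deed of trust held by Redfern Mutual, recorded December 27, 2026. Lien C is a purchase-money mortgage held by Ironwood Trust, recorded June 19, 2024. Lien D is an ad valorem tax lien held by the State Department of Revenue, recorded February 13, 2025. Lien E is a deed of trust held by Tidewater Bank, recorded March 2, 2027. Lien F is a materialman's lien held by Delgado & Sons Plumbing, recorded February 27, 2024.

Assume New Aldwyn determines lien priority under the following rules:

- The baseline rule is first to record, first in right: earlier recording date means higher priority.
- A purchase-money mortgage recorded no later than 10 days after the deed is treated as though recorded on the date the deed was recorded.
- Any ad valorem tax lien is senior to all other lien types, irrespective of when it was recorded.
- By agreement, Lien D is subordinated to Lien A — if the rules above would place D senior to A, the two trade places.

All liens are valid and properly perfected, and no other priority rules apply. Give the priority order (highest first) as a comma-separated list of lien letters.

Effective dates: C was recorded 92 days after the deed, outside the 10-day window, so it keeps its recording date.
D is an ad valorem tax lien, so it outranks all other liens regardless of date.
Remaining liens by effective date: F (February 27, 2024), C (June 19, 2024), A (September 22, 2024), B (December 27, 2026), E (March 2, 2027).
Because D would otherwise rank above A, the subordination swaps them.

A, F, C, D, B, E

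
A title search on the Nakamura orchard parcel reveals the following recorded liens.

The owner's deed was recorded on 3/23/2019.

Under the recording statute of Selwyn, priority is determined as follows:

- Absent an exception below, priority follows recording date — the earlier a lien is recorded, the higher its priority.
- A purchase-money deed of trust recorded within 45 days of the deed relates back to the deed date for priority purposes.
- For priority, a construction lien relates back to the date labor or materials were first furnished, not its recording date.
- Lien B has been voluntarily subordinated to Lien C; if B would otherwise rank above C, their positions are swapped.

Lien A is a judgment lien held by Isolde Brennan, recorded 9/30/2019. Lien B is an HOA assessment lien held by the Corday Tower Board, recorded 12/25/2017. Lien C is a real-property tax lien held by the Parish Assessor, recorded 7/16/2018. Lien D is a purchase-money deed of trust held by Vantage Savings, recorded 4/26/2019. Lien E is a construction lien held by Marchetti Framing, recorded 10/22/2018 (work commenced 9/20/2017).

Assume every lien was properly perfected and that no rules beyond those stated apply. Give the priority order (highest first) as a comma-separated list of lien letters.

Effective dates: D was recorded within the 45-day window, so its effective date is the deed date 3/23/2019; E's effective date is 9/20/2017, when work began.
By effective date: E (9/20/2017), B (12/25/2017), C (7/16/2018), D (3/23/2019), A (9/30/2019).
Because B would otherwise rank above C, the subordination swaps them.

E, C, B, D, A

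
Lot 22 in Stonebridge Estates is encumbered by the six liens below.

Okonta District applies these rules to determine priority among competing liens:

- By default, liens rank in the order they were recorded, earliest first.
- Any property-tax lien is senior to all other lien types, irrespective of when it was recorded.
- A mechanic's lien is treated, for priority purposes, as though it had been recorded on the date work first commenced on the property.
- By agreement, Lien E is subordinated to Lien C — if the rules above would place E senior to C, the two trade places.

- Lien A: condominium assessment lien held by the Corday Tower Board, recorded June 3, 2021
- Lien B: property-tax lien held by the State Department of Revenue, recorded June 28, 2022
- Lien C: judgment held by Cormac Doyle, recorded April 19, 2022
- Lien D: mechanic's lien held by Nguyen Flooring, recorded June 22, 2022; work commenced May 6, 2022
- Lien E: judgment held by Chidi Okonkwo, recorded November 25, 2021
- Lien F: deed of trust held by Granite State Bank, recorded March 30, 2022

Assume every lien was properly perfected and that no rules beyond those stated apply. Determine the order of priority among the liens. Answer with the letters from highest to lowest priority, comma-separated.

B, A, C, F, E, D

Adjusting effective dates: D is treated as recorded May 6, 2022, the work-commencement date.
B is a property-tax lien, so it outranks all other liens regardless of date.
Among the remaining liens, by effective date: A (June 3, 2021), E (November 25, 2021), F (March 30, 2022), C (April 19, 2022), D (May 6, 2022).
The subordination applies — E was senior to C — so E and C swap.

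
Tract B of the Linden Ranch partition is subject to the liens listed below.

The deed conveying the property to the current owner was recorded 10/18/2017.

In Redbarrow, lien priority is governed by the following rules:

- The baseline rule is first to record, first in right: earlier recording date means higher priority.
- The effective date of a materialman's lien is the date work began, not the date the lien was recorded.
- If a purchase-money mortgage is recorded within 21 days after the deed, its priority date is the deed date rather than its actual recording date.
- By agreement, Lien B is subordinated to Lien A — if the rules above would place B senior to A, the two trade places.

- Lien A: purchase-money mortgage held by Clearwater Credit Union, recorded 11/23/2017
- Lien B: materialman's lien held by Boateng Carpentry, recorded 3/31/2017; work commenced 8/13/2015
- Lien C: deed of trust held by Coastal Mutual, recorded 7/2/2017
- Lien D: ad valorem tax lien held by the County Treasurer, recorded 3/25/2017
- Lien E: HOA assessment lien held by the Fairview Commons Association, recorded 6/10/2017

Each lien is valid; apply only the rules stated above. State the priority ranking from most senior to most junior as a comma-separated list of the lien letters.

A, D, E, C, B

Effective dates after the stated exceptions: A was recorded 36 days after the deed, outside the 21-day window, so it keeps its recording date; B relates back to 8/13/2015 (work commenced).
By effective date: B (8/13/2015), D (3/25/2017), E (6/10/2017), C (7/2/2017), A (11/23/2017).
B is senior to A before the subordination, so the two trade places.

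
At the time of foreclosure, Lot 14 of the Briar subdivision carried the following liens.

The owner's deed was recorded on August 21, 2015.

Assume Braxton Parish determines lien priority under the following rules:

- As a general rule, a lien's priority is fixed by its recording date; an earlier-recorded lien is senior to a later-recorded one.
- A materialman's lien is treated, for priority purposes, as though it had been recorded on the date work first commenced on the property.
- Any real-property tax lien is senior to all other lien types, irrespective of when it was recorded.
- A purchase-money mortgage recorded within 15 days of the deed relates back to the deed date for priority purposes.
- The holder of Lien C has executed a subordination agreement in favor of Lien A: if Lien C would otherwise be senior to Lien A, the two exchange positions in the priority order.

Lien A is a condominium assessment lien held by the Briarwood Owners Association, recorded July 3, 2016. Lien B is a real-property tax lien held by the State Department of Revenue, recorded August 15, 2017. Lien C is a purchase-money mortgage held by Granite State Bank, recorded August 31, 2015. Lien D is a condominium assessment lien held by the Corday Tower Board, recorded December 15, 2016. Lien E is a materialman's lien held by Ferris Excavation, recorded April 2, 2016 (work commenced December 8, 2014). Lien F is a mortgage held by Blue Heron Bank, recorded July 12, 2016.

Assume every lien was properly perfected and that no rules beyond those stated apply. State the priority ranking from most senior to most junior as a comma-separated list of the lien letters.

Effective dates: C was recorded within the 15-day window, so its effective date is the deed date August 21, 2015; E is treated as recorded December 8, 2014, the work-commencement date.
B is a real-property tax lien, so it outranks all other liens regardless of date.
Among the remaining liens, by effective date: E (December 8, 2014), C (August 21, 2015), A (July 3, 2016), F (July 12, 2016), D (December 15, 2016).
C would otherwise be senior to A, so under the subordination agreement C and A exchange positions.

B, E, A, C, F, D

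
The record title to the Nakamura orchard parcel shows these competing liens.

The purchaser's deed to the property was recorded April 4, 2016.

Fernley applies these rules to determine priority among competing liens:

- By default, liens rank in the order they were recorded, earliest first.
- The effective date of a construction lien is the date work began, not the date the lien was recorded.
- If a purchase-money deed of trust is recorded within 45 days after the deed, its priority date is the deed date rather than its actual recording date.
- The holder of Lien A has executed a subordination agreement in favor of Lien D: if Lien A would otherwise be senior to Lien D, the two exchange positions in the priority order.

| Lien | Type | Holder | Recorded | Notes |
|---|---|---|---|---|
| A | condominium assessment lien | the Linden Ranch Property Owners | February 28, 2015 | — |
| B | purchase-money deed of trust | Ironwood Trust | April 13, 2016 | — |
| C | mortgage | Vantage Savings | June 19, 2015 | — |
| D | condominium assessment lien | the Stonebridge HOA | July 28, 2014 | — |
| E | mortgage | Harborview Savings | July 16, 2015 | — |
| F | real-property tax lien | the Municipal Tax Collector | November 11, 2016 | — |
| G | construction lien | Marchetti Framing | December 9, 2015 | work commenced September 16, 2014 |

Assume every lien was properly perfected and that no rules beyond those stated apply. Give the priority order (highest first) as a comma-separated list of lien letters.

D, G, A, C, E, B, F

Adjusting effective dates: B's effective date is the deed date, April 4, 2016; G's effective date is September 16, 2014, when work began.
By effective date, earliest first: D (July 28, 2014), G (September 16, 2014), A (February 28, 2015), C (June 19, 2015), E (July 16, 2015), B (April 4, 2016), F (November 11, 2016).
A is already junior to D, so the subordination agreement changes nothing.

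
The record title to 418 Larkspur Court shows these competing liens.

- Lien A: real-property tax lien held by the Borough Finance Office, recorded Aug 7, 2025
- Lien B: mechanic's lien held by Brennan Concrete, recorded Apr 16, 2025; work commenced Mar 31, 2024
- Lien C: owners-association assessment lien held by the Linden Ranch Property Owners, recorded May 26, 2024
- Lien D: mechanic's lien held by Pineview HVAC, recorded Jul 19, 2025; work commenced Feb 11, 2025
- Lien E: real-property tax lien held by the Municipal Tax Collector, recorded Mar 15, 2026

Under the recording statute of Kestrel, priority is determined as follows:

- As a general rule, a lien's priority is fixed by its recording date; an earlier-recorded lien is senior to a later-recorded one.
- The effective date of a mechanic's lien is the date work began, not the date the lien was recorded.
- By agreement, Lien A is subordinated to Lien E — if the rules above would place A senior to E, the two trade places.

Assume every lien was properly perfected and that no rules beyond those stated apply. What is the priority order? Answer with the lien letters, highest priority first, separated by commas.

B, C, D, E, A

Effective dates after the stated exceptions: B is treated as recorded Mar 31, 2024, the work-commencement date; D is treated as recorded Feb 11, 2025, the work-commencement date.
Sorted by effective date: B (Mar 31, 2024), C (May 26, 2024), D (Feb 11, 2025), A (Aug 7, 2025), E (Mar 15, 2026).
A would otherwise be senior to E, so under the subordination agreement A and E exchange positions.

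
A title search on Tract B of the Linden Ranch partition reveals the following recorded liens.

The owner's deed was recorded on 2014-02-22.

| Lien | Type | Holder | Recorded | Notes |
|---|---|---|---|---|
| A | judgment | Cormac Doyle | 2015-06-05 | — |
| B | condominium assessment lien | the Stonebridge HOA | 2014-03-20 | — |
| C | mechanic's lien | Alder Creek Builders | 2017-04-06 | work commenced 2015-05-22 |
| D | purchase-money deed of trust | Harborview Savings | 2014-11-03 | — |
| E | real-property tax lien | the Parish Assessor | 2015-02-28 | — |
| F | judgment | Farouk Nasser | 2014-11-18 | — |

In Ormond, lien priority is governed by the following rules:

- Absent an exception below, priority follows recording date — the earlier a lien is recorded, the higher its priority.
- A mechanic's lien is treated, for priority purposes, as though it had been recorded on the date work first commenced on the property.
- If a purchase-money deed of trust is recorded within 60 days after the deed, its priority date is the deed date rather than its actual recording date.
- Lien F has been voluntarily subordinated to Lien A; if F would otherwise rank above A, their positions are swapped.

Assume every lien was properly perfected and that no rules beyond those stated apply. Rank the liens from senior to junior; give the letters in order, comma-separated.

First, effective dates: C's effective date is 2015-05-22, when work began; D was recorded 254 days after the deed, outside the 60-day window, so it keeps its recording date.
By effective date: B (2014-03-20), D (2014-11-03), F (2014-11-18), E (2015-02-28), C (2015-05-22), A (2015-06-05).
F is senior to A before the subordination, so the two trade places.

B, D, A, E, C, F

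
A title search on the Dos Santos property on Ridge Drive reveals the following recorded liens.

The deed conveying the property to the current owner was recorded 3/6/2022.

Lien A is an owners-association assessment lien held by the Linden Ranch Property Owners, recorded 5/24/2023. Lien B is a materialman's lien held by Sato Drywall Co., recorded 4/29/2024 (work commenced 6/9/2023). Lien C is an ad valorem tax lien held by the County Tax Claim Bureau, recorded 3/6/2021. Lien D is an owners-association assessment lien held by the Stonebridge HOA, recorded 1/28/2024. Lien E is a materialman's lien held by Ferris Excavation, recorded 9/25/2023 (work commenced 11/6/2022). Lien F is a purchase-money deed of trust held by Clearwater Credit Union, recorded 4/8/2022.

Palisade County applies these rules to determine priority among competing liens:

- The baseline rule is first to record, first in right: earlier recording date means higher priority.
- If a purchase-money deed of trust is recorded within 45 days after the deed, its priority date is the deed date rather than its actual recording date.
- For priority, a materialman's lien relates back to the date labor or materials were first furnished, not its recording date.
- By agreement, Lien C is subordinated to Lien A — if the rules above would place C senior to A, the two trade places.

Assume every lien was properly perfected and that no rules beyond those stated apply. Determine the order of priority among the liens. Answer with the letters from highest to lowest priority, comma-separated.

Effective dates: B relates back to 6/9/2023 (work commenced); E's effective date is 11/6/2022, when work began; F relates back to the deed date 3/6/2022.
By effective date: C (3/6/2021), F (3/6/2022), E (11/6/2022), A (5/24/2023), B (6/9/2023), D (1/28/2024).
C would otherwise be senior to A, so under the subordination agreement C and A exchange positions.

A, F, E, C, B, D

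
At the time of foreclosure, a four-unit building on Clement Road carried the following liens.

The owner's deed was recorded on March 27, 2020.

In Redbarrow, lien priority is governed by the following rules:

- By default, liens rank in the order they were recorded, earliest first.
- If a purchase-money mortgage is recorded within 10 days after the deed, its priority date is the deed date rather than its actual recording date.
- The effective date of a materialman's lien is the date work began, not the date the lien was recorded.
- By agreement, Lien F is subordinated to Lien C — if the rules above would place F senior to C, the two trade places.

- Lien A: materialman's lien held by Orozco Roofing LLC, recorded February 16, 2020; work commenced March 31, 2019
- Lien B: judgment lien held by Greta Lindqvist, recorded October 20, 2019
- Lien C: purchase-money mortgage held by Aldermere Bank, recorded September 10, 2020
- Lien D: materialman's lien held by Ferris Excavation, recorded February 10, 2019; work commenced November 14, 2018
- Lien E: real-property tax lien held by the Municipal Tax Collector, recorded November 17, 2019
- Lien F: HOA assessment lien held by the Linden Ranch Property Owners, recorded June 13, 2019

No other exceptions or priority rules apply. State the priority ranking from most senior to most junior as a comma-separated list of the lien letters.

D, A, C, B, E, F

First, effective dates: A is treated as recorded March 31, 2019, the work-commencement date; C was recorded 167 days after the deed, outside the 10-day window, so it keeps its recording date; D is treated as recorded November 14, 2018, the work-commencement date.
Sorted by effective date: D (November 14, 2018), A (March 31, 2019), F (June 13, 2019), B (October 20, 2019), E (November 17, 2019), C (September 10, 2020).
F is senior to C before the subordination, so the two trade places.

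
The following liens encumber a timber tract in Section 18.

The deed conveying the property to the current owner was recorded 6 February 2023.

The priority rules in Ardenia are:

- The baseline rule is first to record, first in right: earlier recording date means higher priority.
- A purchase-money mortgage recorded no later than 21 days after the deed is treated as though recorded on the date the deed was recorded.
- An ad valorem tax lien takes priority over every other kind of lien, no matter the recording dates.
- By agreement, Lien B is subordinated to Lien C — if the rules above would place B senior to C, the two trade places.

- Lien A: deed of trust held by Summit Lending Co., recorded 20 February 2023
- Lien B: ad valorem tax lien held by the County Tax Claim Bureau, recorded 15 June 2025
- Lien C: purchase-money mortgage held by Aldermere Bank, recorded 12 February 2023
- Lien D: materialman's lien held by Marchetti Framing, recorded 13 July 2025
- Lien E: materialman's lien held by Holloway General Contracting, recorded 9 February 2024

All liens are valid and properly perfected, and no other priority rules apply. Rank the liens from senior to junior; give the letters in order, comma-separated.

Adjusting effective dates: C's effective date is the deed date, 6 February 2023.
As an ad valorem tax lien, B is senior to every other lien.
Ordering the rest by effective date: C (6 February 2023), A (20 February 2023), E (9 February 2024), D (13 July 2025).
B would otherwise be senior to C, so under the subordination agreement B and C exchange positions.

C, B, A, E, D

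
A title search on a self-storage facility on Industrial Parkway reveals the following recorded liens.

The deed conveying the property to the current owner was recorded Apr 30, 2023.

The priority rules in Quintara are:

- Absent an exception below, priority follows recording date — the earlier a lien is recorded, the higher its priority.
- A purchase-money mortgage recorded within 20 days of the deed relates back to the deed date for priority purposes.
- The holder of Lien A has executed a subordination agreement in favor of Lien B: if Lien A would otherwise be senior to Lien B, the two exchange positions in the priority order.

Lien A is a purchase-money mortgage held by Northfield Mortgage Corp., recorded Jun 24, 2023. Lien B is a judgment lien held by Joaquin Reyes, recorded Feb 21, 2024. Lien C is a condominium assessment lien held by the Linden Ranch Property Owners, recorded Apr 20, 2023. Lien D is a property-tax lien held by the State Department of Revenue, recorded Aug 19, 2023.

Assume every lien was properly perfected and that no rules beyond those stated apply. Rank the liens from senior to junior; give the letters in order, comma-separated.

C, B, D, A

Effective dates after the stated exceptions: A was recorded 55 days after the deed — beyond 20 days — so no relation-back applies.
Ordering by effective date: C (Apr 20, 2023), A (Jun 24, 2023), D (Aug 19, 2023), B (Feb 21, 2024).
Because A would otherwise rank above B, the subordination swaps them.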